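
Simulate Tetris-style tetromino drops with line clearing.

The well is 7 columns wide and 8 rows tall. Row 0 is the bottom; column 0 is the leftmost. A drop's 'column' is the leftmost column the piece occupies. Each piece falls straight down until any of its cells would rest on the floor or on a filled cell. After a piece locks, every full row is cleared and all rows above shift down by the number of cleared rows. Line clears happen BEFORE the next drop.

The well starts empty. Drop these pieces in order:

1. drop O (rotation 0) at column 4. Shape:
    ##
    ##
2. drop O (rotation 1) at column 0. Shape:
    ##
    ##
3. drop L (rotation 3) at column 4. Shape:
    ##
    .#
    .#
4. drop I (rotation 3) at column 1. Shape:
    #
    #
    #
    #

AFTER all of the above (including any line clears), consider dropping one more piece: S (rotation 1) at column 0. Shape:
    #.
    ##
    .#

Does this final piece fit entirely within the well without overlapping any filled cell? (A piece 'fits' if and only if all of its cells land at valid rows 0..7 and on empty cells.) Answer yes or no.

Drop 1: O rot0 at col 4 lands with bottom-row=0; cleared 0 line(s) (total 0); column heights now [0 0 0 0 2 2 0], max=2
Drop 2: O rot1 at col 0 lands with bottom-row=0; cleared 0 line(s) (total 0); column heights now [2 2 0 0 2 2 0], max=2
Drop 3: L rot3 at col 4 lands with bottom-row=2; cleared 0 line(s) (total 0); column heights now [2 2 0 0 5 5 0], max=5
Drop 4: I rot3 at col 1 lands with bottom-row=2; cleared 0 line(s) (total 0); column heights now [2 6 0 0 5 5 0], max=6
Test piece S rot1 at col 0 (width 2): heights before test = [2 6 0 0 5 5 0]; fits = False

Answer: no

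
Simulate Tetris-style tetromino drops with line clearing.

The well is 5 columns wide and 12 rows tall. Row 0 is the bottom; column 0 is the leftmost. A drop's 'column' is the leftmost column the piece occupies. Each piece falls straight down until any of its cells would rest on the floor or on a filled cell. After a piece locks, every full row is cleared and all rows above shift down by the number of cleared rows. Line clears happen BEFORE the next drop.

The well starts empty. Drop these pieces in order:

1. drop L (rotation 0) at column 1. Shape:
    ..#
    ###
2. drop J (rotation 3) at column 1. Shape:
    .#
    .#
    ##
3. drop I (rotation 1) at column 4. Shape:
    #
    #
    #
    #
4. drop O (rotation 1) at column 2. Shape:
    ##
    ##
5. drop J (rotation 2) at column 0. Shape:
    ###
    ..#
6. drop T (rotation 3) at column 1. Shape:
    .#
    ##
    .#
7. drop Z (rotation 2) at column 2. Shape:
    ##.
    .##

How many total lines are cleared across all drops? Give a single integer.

Drop 1: L rot0 at col 1 lands with bottom-row=0; cleared 0 line(s) (total 0); column heights now [0 1 1 2 0], max=2
Drop 2: J rot3 at col 1 lands with bottom-row=1; cleared 0 line(s) (total 0); column heights now [0 2 4 2 0], max=4
Drop 3: I rot1 at col 4 lands with bottom-row=0; cleared 0 line(s) (total 0); column heights now [0 2 4 2 4], max=4
Drop 4: O rot1 at col 2 lands with bottom-row=4; cleared 0 line(s) (total 0); column heights now [0 2 6 6 4], max=6
Drop 5: J rot2 at col 0 lands with bottom-row=6; cleared 0 line(s) (total 0); column heights now [8 8 8 6 4], max=8
Drop 6: T rot3 at col 1 lands with bottom-row=8; cleared 0 line(s) (total 0); column heights now [8 10 11 6 4], max=11
Drop 7: Z rot2 at col 2 lands with bottom-row=10; cleared 0 line(s) (total 0); column heights now [8 10 12 12 11], max=12

Answer: 0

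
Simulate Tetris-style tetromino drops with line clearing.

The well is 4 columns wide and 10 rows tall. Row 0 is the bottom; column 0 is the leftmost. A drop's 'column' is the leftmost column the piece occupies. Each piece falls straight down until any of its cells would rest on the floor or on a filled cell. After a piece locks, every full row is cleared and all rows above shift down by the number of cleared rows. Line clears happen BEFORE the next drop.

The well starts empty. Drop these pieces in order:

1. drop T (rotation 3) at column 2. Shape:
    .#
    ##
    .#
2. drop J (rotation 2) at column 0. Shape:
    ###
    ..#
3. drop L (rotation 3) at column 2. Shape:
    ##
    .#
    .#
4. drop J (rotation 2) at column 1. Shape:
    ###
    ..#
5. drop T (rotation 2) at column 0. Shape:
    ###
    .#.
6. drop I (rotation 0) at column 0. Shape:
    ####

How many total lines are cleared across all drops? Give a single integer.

Answer: 2

Derivation:
Drop 1: T rot3 at col 2 lands with bottom-row=0; cleared 0 line(s) (total 0); column heights now [0 0 2 3], max=3
Drop 2: J rot2 at col 0 lands with bottom-row=2; cleared 0 line(s) (total 0); column heights now [4 4 4 3], max=4
Drop 3: L rot3 at col 2 lands with bottom-row=3; cleared 1 line(s) (total 1); column heights now [0 0 5 5], max=5
Drop 4: J rot2 at col 1 lands with bottom-row=5; cleared 0 line(s) (total 1); column heights now [0 7 7 7], max=7
Drop 5: T rot2 at col 0 lands with bottom-row=7; cleared 0 line(s) (total 1); column heights now [9 9 9 7], max=9
Drop 6: I rot0 at col 0 lands with bottom-row=9; cleared 1 line(s) (total 2); column heights now [9 9 9 7], max=9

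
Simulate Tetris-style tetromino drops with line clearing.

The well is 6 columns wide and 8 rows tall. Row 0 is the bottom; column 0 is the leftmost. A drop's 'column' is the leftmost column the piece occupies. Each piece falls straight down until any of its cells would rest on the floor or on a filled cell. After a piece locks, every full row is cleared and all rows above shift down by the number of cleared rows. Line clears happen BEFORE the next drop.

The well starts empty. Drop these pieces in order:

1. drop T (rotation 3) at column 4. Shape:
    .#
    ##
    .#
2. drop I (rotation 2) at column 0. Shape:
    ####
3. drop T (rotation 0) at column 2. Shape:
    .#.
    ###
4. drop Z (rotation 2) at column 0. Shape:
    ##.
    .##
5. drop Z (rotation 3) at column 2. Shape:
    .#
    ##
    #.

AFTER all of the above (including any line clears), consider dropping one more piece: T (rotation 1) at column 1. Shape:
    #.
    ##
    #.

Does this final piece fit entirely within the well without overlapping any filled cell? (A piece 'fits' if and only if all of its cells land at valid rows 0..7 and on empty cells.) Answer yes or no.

Answer: yes

Derivation:
Drop 1: T rot3 at col 4 lands with bottom-row=0; cleared 0 line(s) (total 0); column heights now [0 0 0 0 2 3], max=3
Drop 2: I rot2 at col 0 lands with bottom-row=0; cleared 0 line(s) (total 0); column heights now [1 1 1 1 2 3], max=3
Drop 3: T rot0 at col 2 lands with bottom-row=2; cleared 0 line(s) (total 0); column heights now [1 1 3 4 3 3], max=4
Drop 4: Z rot2 at col 0 lands with bottom-row=3; cleared 0 line(s) (total 0); column heights now [5 5 4 4 3 3], max=5
Drop 5: Z rot3 at col 2 lands with bottom-row=4; cleared 0 line(s) (total 0); column heights now [5 5 6 7 3 3], max=7
Test piece T rot1 at col 1 (width 2): heights before test = [5 5 6 7 3 3]; fits = True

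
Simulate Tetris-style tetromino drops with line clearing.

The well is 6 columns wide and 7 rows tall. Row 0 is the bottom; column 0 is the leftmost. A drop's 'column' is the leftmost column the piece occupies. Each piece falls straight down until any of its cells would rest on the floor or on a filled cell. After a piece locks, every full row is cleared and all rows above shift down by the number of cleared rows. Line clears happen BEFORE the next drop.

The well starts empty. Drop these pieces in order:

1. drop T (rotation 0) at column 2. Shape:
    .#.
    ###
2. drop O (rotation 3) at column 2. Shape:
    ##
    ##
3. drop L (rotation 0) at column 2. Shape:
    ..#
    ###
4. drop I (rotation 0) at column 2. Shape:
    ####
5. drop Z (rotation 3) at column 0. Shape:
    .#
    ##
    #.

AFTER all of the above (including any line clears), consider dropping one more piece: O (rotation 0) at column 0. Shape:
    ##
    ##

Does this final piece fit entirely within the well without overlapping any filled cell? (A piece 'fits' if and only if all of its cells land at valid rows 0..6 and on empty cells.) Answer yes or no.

Answer: yes

Derivation:
Drop 1: T rot0 at col 2 lands with bottom-row=0; cleared 0 line(s) (total 0); column heights now [0 0 1 2 1 0], max=2
Drop 2: O rot3 at col 2 lands with bottom-row=2; cleared 0 line(s) (total 0); column heights now [0 0 4 4 1 0], max=4
Drop 3: L rot0 at col 2 lands with bottom-row=4; cleared 0 line(s) (total 0); column heights now [0 0 5 5 6 0], max=6
Drop 4: I rot0 at col 2 lands with bottom-row=6; cleared 0 line(s) (total 0); column heights now [0 0 7 7 7 7], max=7
Drop 5: Z rot3 at col 0 lands with bottom-row=0; cleared 0 line(s) (total 0); column heights now [2 3 7 7 7 7], max=7
Test piece O rot0 at col 0 (width 2): heights before test = [2 3 7 7 7 7]; fits = True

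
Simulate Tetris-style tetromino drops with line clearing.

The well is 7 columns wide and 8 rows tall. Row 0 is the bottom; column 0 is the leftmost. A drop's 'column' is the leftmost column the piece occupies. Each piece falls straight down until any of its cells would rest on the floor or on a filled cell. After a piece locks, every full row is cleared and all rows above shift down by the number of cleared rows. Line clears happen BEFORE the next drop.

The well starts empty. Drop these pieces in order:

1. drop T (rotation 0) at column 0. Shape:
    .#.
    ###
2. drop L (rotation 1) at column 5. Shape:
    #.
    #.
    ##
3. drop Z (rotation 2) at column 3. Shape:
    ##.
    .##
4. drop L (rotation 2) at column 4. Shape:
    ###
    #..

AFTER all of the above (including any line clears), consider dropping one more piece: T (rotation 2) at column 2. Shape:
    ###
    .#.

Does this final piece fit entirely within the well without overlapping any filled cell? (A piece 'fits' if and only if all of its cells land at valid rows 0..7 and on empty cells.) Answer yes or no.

Answer: yes

Derivation:
Drop 1: T rot0 at col 0 lands with bottom-row=0; cleared 0 line(s) (total 0); column heights now [1 2 1 0 0 0 0], max=2
Drop 2: L rot1 at col 5 lands with bottom-row=0; cleared 0 line(s) (total 0); column heights now [1 2 1 0 0 3 1], max=3
Drop 3: Z rot2 at col 3 lands with bottom-row=3; cleared 0 line(s) (total 0); column heights now [1 2 1 5 5 4 1], max=5
Drop 4: L rot2 at col 4 lands with bottom-row=5; cleared 0 line(s) (total 0); column heights now [1 2 1 5 7 7 7], max=7
Test piece T rot2 at col 2 (width 3): heights before test = [1 2 1 5 7 7 7]; fits = True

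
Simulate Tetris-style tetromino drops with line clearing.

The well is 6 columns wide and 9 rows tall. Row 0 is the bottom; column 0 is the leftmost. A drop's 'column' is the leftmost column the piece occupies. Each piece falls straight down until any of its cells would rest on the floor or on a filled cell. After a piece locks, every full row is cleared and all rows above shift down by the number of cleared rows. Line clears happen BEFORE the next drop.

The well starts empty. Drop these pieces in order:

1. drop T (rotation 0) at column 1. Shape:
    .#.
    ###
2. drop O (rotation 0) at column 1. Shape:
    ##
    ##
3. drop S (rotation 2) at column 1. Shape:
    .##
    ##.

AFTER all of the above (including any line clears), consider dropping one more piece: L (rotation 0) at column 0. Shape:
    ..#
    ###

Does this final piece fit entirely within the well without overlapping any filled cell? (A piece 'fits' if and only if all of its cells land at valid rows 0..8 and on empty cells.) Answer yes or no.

Answer: yes

Derivation:
Drop 1: T rot0 at col 1 lands with bottom-row=0; cleared 0 line(s) (total 0); column heights now [0 1 2 1 0 0], max=2
Drop 2: O rot0 at col 1 lands with bottom-row=2; cleared 0 line(s) (total 0); column heights now [0 4 4 1 0 0], max=4
Drop 3: S rot2 at col 1 lands with bottom-row=4; cleared 0 line(s) (total 0); column heights now [0 5 6 6 0 0], max=6
Test piece L rot0 at col 0 (width 3): heights before test = [0 5 6 6 0 0]; fits = True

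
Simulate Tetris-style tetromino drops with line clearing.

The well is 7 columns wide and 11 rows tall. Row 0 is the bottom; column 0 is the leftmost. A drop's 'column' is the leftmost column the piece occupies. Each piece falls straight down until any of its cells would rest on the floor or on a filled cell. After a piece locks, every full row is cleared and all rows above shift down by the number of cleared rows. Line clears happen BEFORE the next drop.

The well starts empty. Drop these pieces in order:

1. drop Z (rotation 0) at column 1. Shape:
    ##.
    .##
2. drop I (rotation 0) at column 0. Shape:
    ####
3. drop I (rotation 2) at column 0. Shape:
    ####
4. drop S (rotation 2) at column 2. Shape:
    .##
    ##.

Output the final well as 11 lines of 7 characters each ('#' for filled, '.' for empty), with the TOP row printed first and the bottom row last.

Drop 1: Z rot0 at col 1 lands with bottom-row=0; cleared 0 line(s) (total 0); column heights now [0 2 2 1 0 0 0], max=2
Drop 2: I rot0 at col 0 lands with bottom-row=2; cleared 0 line(s) (total 0); column heights now [3 3 3 3 0 0 0], max=3
Drop 3: I rot2 at col 0 lands with bottom-row=3; cleared 0 line(s) (total 0); column heights now [4 4 4 4 0 0 0], max=4
Drop 4: S rot2 at col 2 lands with bottom-row=4; cleared 0 line(s) (total 0); column heights now [4 4 5 6 6 0 0], max=6

Answer: .......
.......
.......
.......
.......
...##..
..##...
####...
####...
.##....
..##...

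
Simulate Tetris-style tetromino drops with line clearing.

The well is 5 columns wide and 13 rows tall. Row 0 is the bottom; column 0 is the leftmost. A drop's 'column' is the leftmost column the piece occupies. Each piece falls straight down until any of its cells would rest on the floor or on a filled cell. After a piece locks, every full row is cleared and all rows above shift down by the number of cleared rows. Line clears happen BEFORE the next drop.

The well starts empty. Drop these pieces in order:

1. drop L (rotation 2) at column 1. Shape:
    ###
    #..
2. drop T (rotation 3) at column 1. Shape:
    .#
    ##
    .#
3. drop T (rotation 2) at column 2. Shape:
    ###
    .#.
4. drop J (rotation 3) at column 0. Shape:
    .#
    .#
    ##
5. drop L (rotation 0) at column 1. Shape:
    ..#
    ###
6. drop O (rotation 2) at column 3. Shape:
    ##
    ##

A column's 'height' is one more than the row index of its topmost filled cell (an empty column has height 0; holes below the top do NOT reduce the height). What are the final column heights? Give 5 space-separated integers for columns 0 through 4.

Drop 1: L rot2 at col 1 lands with bottom-row=0; cleared 0 line(s) (total 0); column heights now [0 2 2 2 0], max=2
Drop 2: T rot3 at col 1 lands with bottom-row=2; cleared 0 line(s) (total 0); column heights now [0 4 5 2 0], max=5
Drop 3: T rot2 at col 2 lands with bottom-row=4; cleared 0 line(s) (total 0); column heights now [0 4 6 6 6], max=6
Drop 4: J rot3 at col 0 lands with bottom-row=4; cleared 0 line(s) (total 0); column heights now [5 7 6 6 6], max=7
Drop 5: L rot0 at col 1 lands with bottom-row=7; cleared 0 line(s) (total 0); column heights now [5 8 8 9 6], max=9
Drop 6: O rot2 at col 3 lands with bottom-row=9; cleared 0 line(s) (total 0); column heights now [5 8 8 11 11], max=11

Answer: 5 8 8 11 11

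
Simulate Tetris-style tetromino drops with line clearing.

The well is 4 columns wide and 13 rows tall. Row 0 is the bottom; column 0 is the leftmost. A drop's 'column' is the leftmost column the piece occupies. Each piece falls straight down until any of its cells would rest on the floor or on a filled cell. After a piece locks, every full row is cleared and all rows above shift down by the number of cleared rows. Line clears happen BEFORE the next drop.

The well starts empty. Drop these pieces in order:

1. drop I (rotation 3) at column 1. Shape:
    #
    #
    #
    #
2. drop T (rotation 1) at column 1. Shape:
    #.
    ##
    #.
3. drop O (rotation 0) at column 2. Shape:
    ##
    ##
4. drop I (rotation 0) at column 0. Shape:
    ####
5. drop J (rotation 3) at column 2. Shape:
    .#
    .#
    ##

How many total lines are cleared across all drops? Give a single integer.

Drop 1: I rot3 at col 1 lands with bottom-row=0; cleared 0 line(s) (total 0); column heights now [0 4 0 0], max=4
Drop 2: T rot1 at col 1 lands with bottom-row=4; cleared 0 line(s) (total 0); column heights now [0 7 6 0], max=7
Drop 3: O rot0 at col 2 lands with bottom-row=6; cleared 0 line(s) (total 0); column heights now [0 7 8 8], max=8
Drop 4: I rot0 at col 0 lands with bottom-row=8; cleared 1 line(s) (total 1); column heights now [0 7 8 8], max=8
Drop 5: J rot3 at col 2 lands with bottom-row=8; cleared 0 line(s) (total 1); column heights now [0 7 9 11], max=11

Answer: 1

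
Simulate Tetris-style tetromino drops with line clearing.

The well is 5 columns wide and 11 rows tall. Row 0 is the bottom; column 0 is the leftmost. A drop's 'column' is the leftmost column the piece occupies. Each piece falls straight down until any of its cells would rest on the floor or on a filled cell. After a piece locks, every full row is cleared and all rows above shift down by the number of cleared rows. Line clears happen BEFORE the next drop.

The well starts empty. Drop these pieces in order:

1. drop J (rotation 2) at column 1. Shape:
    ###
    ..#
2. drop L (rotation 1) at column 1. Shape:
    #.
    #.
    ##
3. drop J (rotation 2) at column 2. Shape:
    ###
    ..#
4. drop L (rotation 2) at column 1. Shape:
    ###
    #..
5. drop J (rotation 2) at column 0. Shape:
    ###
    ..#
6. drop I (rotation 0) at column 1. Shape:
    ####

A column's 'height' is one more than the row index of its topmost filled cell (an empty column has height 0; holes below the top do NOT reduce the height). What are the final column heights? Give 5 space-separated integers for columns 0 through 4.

Answer: 9 10 10 10 10

Derivation:
Drop 1: J rot2 at col 1 lands with bottom-row=0; cleared 0 line(s) (total 0); column heights now [0 2 2 2 0], max=2
Drop 2: L rot1 at col 1 lands with bottom-row=2; cleared 0 line(s) (total 0); column heights now [0 5 3 2 0], max=5
Drop 3: J rot2 at col 2 lands with bottom-row=2; cleared 0 line(s) (total 0); column heights now [0 5 4 4 4], max=5
Drop 4: L rot2 at col 1 lands with bottom-row=5; cleared 0 line(s) (total 0); column heights now [0 7 7 7 4], max=7
Drop 5: J rot2 at col 0 lands with bottom-row=7; cleared 0 line(s) (total 0); column heights now [9 9 9 7 4], max=9
Drop 6: I rot0 at col 1 lands with bottom-row=9; cleared 0 line(s) (total 0); column heights now [9 10 10 10 10], max=10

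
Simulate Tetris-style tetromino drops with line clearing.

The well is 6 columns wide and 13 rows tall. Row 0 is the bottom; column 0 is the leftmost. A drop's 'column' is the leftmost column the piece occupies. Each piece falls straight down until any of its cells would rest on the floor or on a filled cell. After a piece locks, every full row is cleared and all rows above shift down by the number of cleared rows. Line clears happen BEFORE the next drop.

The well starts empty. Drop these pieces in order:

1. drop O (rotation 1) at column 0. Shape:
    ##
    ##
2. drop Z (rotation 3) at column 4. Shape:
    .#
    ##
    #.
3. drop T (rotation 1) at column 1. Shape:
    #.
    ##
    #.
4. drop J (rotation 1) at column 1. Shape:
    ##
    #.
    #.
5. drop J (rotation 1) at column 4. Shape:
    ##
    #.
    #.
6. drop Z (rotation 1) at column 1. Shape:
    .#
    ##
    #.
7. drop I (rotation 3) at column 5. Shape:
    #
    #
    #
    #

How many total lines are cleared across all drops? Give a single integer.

Drop 1: O rot1 at col 0 lands with bottom-row=0; cleared 0 line(s) (total 0); column heights now [2 2 0 0 0 0], max=2
Drop 2: Z rot3 at col 4 lands with bottom-row=0; cleared 0 line(s) (total 0); column heights now [2 2 0 0 2 3], max=3
Drop 3: T rot1 at col 1 lands with bottom-row=2; cleared 0 line(s) (total 0); column heights now [2 5 4 0 2 3], max=5
Drop 4: J rot1 at col 1 lands with bottom-row=5; cleared 0 line(s) (total 0); column heights now [2 8 8 0 2 3], max=8
Drop 5: J rot1 at col 4 lands with bottom-row=2; cleared 0 line(s) (total 0); column heights now [2 8 8 0 5 5], max=8
Drop 6: Z rot1 at col 1 lands with bottom-row=8; cleared 0 line(s) (total 0); column heights now [2 10 11 0 5 5], max=11
Drop 7: I rot3 at col 5 lands with bottom-row=5; cleared 0 line(s) (total 0); column heights now [2 10 11 0 5 9], max=11

Answer: 0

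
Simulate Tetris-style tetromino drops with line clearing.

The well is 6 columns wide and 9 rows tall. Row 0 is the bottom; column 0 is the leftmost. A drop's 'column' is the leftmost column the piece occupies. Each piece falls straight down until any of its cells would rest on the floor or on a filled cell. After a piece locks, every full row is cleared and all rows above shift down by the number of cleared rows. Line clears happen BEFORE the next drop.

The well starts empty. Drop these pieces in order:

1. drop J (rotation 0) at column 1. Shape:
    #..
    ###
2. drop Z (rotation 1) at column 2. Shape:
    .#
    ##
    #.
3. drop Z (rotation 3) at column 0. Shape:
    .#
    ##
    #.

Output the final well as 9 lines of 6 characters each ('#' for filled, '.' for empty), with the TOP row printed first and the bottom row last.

Drop 1: J rot0 at col 1 lands with bottom-row=0; cleared 0 line(s) (total 0); column heights now [0 2 1 1 0 0], max=2
Drop 2: Z rot1 at col 2 lands with bottom-row=1; cleared 0 line(s) (total 0); column heights now [0 2 3 4 0 0], max=4
Drop 3: Z rot3 at col 0 lands with bottom-row=1; cleared 0 line(s) (total 0); column heights now [3 4 3 4 0 0], max=4

Answer: ......
......
......
......
......
.#.#..
####..
###...
.###..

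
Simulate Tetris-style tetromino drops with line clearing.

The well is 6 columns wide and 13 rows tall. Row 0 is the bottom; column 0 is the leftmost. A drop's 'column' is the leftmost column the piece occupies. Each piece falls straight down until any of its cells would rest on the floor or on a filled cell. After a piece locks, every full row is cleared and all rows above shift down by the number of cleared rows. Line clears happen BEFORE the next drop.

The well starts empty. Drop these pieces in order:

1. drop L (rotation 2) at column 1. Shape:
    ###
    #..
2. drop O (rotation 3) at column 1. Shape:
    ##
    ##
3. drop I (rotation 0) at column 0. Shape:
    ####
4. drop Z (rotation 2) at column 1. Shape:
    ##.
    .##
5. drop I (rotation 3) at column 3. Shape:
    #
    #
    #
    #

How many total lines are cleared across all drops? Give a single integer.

Answer: 0

Derivation:
Drop 1: L rot2 at col 1 lands with bottom-row=0; cleared 0 line(s) (total 0); column heights now [0 2 2 2 0 0], max=2
Drop 2: O rot3 at col 1 lands with bottom-row=2; cleared 0 line(s) (total 0); column heights now [0 4 4 2 0 0], max=4
Drop 3: I rot0 at col 0 lands with bottom-row=4; cleared 0 line(s) (total 0); column heights now [5 5 5 5 0 0], max=5
Drop 4: Z rot2 at col 1 lands with bottom-row=5; cleared 0 line(s) (total 0); column heights now [5 7 7 6 0 0], max=7
Drop 5: I rot3 at col 3 lands with bottom-row=6; cleared 0 line(s) (total 0); column heights now [5 7 7 10 0 0], max=10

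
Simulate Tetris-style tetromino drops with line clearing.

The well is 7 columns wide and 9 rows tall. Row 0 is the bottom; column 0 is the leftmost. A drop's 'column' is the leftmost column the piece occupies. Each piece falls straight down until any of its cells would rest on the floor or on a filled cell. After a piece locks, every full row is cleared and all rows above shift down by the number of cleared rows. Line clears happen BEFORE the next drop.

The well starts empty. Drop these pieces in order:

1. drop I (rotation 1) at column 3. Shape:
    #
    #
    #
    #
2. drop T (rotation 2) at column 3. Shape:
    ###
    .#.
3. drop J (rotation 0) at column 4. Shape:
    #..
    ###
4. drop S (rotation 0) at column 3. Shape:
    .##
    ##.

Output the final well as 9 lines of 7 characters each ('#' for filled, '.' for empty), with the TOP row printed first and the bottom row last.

Answer: ....##.
...##..
....#..
....###
...###.
...##..
...#...
...#...
...#...

Derivation:
Drop 1: I rot1 at col 3 lands with bottom-row=0; cleared 0 line(s) (total 0); column heights now [0 0 0 4 0 0 0], max=4
Drop 2: T rot2 at col 3 lands with bottom-row=3; cleared 0 line(s) (total 0); column heights now [0 0 0 5 5 5 0], max=5
Drop 3: J rot0 at col 4 lands with bottom-row=5; cleared 0 line(s) (total 0); column heights now [0 0 0 5 7 6 6], max=7
Drop 4: S rot0 at col 3 lands with bottom-row=7; cleared 0 line(s) (total 0); column heights now [0 0 0 8 9 9 6], max=9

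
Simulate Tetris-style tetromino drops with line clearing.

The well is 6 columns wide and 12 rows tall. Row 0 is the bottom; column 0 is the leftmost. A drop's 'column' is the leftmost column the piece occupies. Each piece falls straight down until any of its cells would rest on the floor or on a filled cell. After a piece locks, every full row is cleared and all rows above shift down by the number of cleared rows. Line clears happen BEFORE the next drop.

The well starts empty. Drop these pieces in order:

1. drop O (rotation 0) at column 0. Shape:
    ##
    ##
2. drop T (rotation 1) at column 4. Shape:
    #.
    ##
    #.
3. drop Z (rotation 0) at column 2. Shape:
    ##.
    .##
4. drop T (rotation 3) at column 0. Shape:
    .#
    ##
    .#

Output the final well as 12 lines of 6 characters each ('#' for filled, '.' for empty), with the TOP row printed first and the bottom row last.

Answer: ......
......
......
......
......
......
......
.###..
##.##.
.#..#.
##..##
##..#.

Derivation:
Drop 1: O rot0 at col 0 lands with bottom-row=0; cleared 0 line(s) (total 0); column heights now [2 2 0 0 0 0], max=2
Drop 2: T rot1 at col 4 lands with bottom-row=0; cleared 0 line(s) (total 0); column heights now [2 2 0 0 3 2], max=3
Drop 3: Z rot0 at col 2 lands with bottom-row=3; cleared 0 line(s) (total 0); column heights now [2 2 5 5 4 2], max=5
Drop 4: T rot3 at col 0 lands with bottom-row=2; cleared 0 line(s) (total 0); column heights now [4 5 5 5 4 2], max=5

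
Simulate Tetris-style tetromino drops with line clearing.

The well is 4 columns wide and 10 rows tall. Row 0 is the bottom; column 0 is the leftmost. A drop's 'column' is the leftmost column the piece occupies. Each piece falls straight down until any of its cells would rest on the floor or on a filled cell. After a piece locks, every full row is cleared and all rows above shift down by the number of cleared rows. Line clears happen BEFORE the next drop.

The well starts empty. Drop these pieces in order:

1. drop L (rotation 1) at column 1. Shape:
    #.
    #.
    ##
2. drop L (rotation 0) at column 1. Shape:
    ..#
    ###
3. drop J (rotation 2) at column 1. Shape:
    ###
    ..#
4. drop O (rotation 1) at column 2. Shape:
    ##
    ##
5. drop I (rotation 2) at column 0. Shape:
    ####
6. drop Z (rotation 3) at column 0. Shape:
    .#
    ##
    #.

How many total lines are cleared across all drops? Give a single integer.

Drop 1: L rot1 at col 1 lands with bottom-row=0; cleared 0 line(s) (total 0); column heights now [0 3 1 0], max=3
Drop 2: L rot0 at col 1 lands with bottom-row=3; cleared 0 line(s) (total 0); column heights now [0 4 4 5], max=5
Drop 3: J rot2 at col 1 lands with bottom-row=5; cleared 0 line(s) (total 0); column heights now [0 7 7 7], max=7
Drop 4: O rot1 at col 2 lands with bottom-row=7; cleared 0 line(s) (total 0); column heights now [0 7 9 9], max=9
Drop 5: I rot2 at col 0 lands with bottom-row=9; cleared 1 line(s) (total 1); column heights now [0 7 9 9], max=9
Drop 6: Z rot3 at col 0 lands with bottom-row=6; cleared 2 line(s) (total 3); column heights now [0 7 7 7], max=7

Answer: 3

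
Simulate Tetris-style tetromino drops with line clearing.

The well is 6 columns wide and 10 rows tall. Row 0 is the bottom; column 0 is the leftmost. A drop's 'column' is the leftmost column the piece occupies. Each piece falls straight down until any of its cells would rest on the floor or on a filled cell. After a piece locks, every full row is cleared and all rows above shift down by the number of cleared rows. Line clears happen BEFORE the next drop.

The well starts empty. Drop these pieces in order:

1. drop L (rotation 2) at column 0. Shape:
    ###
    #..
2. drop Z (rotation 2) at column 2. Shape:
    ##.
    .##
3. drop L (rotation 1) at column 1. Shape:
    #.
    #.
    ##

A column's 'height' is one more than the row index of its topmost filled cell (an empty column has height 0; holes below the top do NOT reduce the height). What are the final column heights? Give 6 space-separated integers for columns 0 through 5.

Answer: 2 6 4 3 2 0

Derivation:
Drop 1: L rot2 at col 0 lands with bottom-row=0; cleared 0 line(s) (total 0); column heights now [2 2 2 0 0 0], max=2
Drop 2: Z rot2 at col 2 lands with bottom-row=1; cleared 0 line(s) (total 0); column heights now [2 2 3 3 2 0], max=3
Drop 3: L rot1 at col 1 lands with bottom-row=3; cleared 0 line(s) (total 0); column heights now [2 6 4 3 2 0], max=6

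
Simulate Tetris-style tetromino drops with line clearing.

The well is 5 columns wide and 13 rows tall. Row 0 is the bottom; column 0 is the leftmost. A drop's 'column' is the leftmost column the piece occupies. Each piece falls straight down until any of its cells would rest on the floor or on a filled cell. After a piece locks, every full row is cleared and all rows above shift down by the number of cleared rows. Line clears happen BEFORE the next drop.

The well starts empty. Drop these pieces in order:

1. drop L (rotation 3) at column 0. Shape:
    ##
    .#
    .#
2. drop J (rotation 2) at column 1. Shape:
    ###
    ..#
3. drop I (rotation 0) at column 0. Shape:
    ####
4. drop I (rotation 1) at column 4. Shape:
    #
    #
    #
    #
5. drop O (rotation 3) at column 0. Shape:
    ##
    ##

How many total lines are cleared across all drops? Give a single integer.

Answer: 0

Derivation:
Drop 1: L rot3 at col 0 lands with bottom-row=0; cleared 0 line(s) (total 0); column heights now [3 3 0 0 0], max=3
Drop 2: J rot2 at col 1 lands with bottom-row=2; cleared 0 line(s) (total 0); column heights now [3 4 4 4 0], max=4
Drop 3: I rot0 at col 0 lands with bottom-row=4; cleared 0 line(s) (total 0); column heights now [5 5 5 5 0], max=5
Drop 4: I rot1 at col 4 lands with bottom-row=0; cleared 0 line(s) (total 0); column heights now [5 5 5 5 4], max=5
Drop 5: O rot3 at col 0 lands with bottom-row=5; cleared 0 line(s) (total 0); column heights now [7 7 5 5 4], max=7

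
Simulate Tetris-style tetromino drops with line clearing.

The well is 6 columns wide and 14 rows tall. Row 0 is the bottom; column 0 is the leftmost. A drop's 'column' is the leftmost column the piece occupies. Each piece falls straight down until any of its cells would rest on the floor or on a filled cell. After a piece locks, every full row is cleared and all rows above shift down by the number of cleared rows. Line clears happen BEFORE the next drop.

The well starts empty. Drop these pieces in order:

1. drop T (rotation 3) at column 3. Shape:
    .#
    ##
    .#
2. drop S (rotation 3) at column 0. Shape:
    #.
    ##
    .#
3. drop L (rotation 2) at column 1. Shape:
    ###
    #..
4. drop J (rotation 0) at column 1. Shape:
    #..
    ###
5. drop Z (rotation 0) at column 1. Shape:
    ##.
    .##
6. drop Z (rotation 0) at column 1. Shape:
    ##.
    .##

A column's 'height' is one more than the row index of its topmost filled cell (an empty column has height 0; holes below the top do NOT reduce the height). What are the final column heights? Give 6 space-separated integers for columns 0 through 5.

Drop 1: T rot3 at col 3 lands with bottom-row=0; cleared 0 line(s) (total 0); column heights now [0 0 0 2 3 0], max=3
Drop 2: S rot3 at col 0 lands with bottom-row=0; cleared 0 line(s) (total 0); column heights now [3 2 0 2 3 0], max=3
Drop 3: L rot2 at col 1 lands with bottom-row=2; cleared 0 line(s) (total 0); column heights now [3 4 4 4 3 0], max=4
Drop 4: J rot0 at col 1 lands with bottom-row=4; cleared 0 line(s) (total 0); column heights now [3 6 5 5 3 0], max=6
Drop 5: Z rot0 at col 1 lands with bottom-row=5; cleared 0 line(s) (total 0); column heights now [3 7 7 6 3 0], max=7
Drop 6: Z rot0 at col 1 lands with bottom-row=7; cleared 0 line(s) (total 0); column heights now [3 9 9 8 3 0], max=9

Answer: 3 9 9 8 3 0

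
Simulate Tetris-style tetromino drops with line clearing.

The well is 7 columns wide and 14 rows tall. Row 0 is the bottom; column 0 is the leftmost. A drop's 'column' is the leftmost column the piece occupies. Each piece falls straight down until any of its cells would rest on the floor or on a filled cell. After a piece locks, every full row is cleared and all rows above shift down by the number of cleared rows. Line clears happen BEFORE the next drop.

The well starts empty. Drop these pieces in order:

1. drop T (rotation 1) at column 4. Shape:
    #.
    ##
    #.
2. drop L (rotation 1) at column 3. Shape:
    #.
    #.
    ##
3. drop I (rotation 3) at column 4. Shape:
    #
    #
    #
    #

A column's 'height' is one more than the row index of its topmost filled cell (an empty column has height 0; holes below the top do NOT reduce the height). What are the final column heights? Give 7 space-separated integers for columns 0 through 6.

Answer: 0 0 0 6 8 2 0

Derivation:
Drop 1: T rot1 at col 4 lands with bottom-row=0; cleared 0 line(s) (total 0); column heights now [0 0 0 0 3 2 0], max=3
Drop 2: L rot1 at col 3 lands with bottom-row=3; cleared 0 line(s) (total 0); column heights now [0 0 0 6 4 2 0], max=6
Drop 3: I rot3 at col 4 lands with bottom-row=4; cleared 0 line(s) (total 0); column heights now [0 0 0 6 8 2 0], max=8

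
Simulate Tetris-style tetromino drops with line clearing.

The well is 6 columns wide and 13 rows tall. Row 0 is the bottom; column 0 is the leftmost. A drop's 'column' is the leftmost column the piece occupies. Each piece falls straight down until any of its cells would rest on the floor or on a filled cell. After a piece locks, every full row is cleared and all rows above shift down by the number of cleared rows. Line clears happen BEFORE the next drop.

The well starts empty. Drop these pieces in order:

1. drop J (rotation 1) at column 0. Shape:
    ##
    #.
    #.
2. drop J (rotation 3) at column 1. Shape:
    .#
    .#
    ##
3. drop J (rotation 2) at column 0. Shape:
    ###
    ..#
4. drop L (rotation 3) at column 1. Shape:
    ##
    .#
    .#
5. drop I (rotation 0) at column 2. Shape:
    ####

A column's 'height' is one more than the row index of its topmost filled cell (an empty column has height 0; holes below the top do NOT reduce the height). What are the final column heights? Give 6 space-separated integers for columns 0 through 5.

Answer: 8 11 12 12 12 12

Derivation:
Drop 1: J rot1 at col 0 lands with bottom-row=0; cleared 0 line(s) (total 0); column heights now [3 3 0 0 0 0], max=3
Drop 2: J rot3 at col 1 lands with bottom-row=3; cleared 0 line(s) (total 0); column heights now [3 4 6 0 0 0], max=6
Drop 3: J rot2 at col 0 lands with bottom-row=6; cleared 0 line(s) (total 0); column heights now [8 8 8 0 0 0], max=8
Drop 4: L rot3 at col 1 lands with bottom-row=8; cleared 0 line(s) (total 0); column heights now [8 11 11 0 0 0], max=11
Drop 5: I rot0 at col 2 lands with bottom-row=11; cleared 0 line(s) (total 0); column heights now [8 11 12 12 12 12], max=12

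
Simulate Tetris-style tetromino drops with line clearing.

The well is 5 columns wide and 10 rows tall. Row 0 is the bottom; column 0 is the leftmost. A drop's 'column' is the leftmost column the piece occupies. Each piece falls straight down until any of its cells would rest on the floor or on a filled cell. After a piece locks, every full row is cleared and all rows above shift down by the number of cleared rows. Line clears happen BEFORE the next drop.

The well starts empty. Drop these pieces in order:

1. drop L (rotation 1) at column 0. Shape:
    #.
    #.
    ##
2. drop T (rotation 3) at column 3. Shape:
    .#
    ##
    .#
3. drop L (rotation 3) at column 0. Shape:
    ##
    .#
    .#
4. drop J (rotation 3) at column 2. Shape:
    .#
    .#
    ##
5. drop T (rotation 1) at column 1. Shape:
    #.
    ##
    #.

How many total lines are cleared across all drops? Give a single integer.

Drop 1: L rot1 at col 0 lands with bottom-row=0; cleared 0 line(s) (total 0); column heights now [3 1 0 0 0], max=3
Drop 2: T rot3 at col 3 lands with bottom-row=0; cleared 0 line(s) (total 0); column heights now [3 1 0 2 3], max=3
Drop 3: L rot3 at col 0 lands with bottom-row=1; cleared 0 line(s) (total 0); column heights now [4 4 0 2 3], max=4
Drop 4: J rot3 at col 2 lands with bottom-row=2; cleared 1 line(s) (total 1); column heights now [3 3 0 4 2], max=4
Drop 5: T rot1 at col 1 lands with bottom-row=3; cleared 0 line(s) (total 1); column heights now [3 6 5 4 2], max=6

Answer: 1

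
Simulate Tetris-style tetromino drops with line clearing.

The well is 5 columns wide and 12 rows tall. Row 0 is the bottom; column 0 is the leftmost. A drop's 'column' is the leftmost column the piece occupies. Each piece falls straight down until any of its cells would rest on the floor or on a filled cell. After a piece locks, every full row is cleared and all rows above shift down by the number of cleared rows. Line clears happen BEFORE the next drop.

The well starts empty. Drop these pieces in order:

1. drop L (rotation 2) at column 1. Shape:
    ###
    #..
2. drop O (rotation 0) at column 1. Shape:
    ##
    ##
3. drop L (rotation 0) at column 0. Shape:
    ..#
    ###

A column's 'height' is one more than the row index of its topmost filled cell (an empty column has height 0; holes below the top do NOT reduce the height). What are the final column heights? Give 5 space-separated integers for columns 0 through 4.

Answer: 5 5 6 2 0

Derivation:
Drop 1: L rot2 at col 1 lands with bottom-row=0; cleared 0 line(s) (total 0); column heights now [0 2 2 2 0], max=2
Drop 2: O rot0 at col 1 lands with bottom-row=2; cleared 0 line(s) (total 0); column heights now [0 4 4 2 0], max=4
Drop 3: L rot0 at col 0 lands with bottom-row=4; cleared 0 line(s) (total 0); column heights now [5 5 6 2 0], max=6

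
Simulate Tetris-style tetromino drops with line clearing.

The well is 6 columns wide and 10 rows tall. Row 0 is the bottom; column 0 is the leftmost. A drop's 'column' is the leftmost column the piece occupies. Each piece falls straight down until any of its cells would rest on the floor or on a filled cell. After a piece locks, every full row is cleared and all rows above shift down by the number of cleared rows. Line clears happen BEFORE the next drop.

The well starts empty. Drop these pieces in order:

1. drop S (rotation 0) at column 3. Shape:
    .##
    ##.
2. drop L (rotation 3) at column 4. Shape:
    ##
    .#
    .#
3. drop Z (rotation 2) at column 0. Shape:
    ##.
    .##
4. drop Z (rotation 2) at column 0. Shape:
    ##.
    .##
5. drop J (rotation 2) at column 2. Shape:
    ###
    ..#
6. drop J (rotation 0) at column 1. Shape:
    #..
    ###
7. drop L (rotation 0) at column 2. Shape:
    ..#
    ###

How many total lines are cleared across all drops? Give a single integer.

Answer: 0

Derivation:
Drop 1: S rot0 at col 3 lands with bottom-row=0; cleared 0 line(s) (total 0); column heights now [0 0 0 1 2 2], max=2
Drop 2: L rot3 at col 4 lands with bottom-row=2; cleared 0 line(s) (total 0); column heights now [0 0 0 1 5 5], max=5
Drop 3: Z rot2 at col 0 lands with bottom-row=0; cleared 0 line(s) (total 0); column heights now [2 2 1 1 5 5], max=5
Drop 4: Z rot2 at col 0 lands with bottom-row=2; cleared 0 line(s) (total 0); column heights now [4 4 3 1 5 5], max=5
Drop 5: J rot2 at col 2 lands with bottom-row=5; cleared 0 line(s) (total 0); column heights now [4 4 7 7 7 5], max=7
Drop 6: J rot0 at col 1 lands with bottom-row=7; cleared 0 line(s) (total 0); column heights now [4 9 8 8 7 5], max=9
Drop 7: L rot0 at col 2 lands with bottom-row=8; cleared 0 line(s) (total 0); column heights now [4 9 9 9 10 5], max=10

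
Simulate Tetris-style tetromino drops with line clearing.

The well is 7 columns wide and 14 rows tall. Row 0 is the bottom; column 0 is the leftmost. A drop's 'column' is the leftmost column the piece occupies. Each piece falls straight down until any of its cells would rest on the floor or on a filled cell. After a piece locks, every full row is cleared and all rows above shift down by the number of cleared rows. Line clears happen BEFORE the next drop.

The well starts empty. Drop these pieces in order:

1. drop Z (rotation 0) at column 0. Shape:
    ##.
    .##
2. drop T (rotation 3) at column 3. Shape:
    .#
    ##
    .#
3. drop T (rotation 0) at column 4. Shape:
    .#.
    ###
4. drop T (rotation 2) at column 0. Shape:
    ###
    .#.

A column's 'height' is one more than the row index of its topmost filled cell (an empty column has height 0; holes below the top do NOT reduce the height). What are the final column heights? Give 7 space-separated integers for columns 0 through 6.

Drop 1: Z rot0 at col 0 lands with bottom-row=0; cleared 0 line(s) (total 0); column heights now [2 2 1 0 0 0 0], max=2
Drop 2: T rot3 at col 3 lands with bottom-row=0; cleared 0 line(s) (total 0); column heights now [2 2 1 2 3 0 0], max=3
Drop 3: T rot0 at col 4 lands with bottom-row=3; cleared 0 line(s) (total 0); column heights now [2 2 1 2 4 5 4], max=5
Drop 4: T rot2 at col 0 lands with bottom-row=2; cleared 0 line(s) (total 0); column heights now [4 4 4 2 4 5 4], max=5

Answer: 4 4 4 2 4 5 4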